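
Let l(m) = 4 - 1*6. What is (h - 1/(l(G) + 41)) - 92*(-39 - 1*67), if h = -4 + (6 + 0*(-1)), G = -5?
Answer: 380405/39 ≈ 9754.0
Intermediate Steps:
l(m) = -2 (l(m) = 4 - 6 = -2)
h = 2 (h = -4 + (6 + 0) = -4 + 6 = 2)
(h - 1/(l(G) + 41)) - 92*(-39 - 1*67) = (2 - 1/(-2 + 41)) - 92*(-39 - 1*67) = (2 - 1/39) - 92*(-39 - 67) = (2 - 1*1/39) - 92*(-106) = (2 - 1/39) + 9752 = 77/39 + 9752 = 380405/39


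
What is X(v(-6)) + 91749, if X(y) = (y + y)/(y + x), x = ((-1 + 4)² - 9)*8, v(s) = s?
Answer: 91751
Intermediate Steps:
x = 0 (x = (3² - 9)*8 = (9 - 9)*8 = 0*8 = 0)
X(y) = 2 (X(y) = (y + y)/(y + 0) = (2*y)/y = 2)
X(v(-6)) + 91749 = 2 + 91749 = 91751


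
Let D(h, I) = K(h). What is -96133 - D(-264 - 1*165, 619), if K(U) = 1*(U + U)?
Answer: -95275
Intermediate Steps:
K(U) = 2*U (K(U) = 1*(2*U) = 2*U)
D(h, I) = 2*h
-96133 - D(-264 - 1*165, 619) = -96133 - 2*(-264 - 1*165) = -96133 - 2*(-264 - 165) = -96133 - 2*(-429) = -96133 - 1*(-858) = -96133 + 858 = -95275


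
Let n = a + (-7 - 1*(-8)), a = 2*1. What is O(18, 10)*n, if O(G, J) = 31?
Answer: 93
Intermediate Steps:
a = 2
n = 3 (n = 2 + (-7 - 1*(-8)) = 2 + (-7 + 8) = 2 + 1 = 3)
O(18, 10)*n = 31*3 = 93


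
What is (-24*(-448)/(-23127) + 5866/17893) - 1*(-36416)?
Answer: 5023099873474/137937137 ≈ 36416.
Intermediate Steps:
(-24*(-448)/(-23127) + 5866/17893) - 1*(-36416) = (10752*(-1/23127) + 5866*(1/17893)) + 36416 = (-3584/7709 + 5866/17893) + 36416 = -18907518/137937137 + 36416 = 5023099873474/137937137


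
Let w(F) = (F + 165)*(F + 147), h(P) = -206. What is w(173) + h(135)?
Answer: 107954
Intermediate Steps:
w(F) = (147 + F)*(165 + F) (w(F) = (165 + F)*(147 + F) = (147 + F)*(165 + F))
w(173) + h(135) = (24255 + 173**2 + 312*173) - 206 = (24255 + 29929 + 53976) - 206 = 108160 - 206 = 107954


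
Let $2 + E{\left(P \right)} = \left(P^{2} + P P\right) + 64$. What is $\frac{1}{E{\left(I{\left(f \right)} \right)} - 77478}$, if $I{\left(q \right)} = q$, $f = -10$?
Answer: $- \frac{1}{77216} \approx -1.2951 \cdot 10^{-5}$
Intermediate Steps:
$E{\left(P \right)} = 62 + 2 P^{2}$ ($E{\left(P \right)} = -2 + \left(\left(P^{2} + P P\right) + 64\right) = -2 + \left(\left(P^{2} + P^{2}\right) + 64\right) = -2 + \left(2 P^{2} + 64\right) = -2 + \left(64 + 2 P^{2}\right) = 62 + 2 P^{2}$)
$\frac{1}{E{\left(I{\left(f \right)} \right)} - 77478} = \frac{1}{\left(62 + 2 \left(-10\right)^{2}\right) - 77478} = \frac{1}{\left(62 + 2 \cdot 100\right) - 77478} = \frac{1}{\left(62 + 200\right) - 77478} = \frac{1}{262 - 77478} = \frac{1}{-77216} = - \frac{1}{77216}$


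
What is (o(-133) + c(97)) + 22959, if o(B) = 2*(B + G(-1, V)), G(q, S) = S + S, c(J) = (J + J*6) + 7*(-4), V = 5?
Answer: 23364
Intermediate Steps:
c(J) = -28 + 7*J (c(J) = (J + 6*J) - 28 = 7*J - 28 = -28 + 7*J)
G(q, S) = 2*S
o(B) = 20 + 2*B (o(B) = 2*(B + 2*5) = 2*(B + 10) = 2*(10 + B) = 20 + 2*B)
(o(-133) + c(97)) + 22959 = ((20 + 2*(-133)) + (-28 + 7*97)) + 22959 = ((20 - 266) + (-28 + 679)) + 22959 = (-246 + 651) + 22959 = 405 + 22959 = 23364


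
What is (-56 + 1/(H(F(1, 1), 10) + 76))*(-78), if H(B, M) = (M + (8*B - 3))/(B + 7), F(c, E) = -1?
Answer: 152844/35 ≈ 4367.0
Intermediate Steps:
H(B, M) = (-3 + M + 8*B)/(7 + B) (H(B, M) = (M + (-3 + 8*B))/(7 + B) = (-3 + M + 8*B)/(7 + B))
(-56 + 1/(H(F(1, 1), 10) + 76))*(-78) = (-56 + 1/((-3 + 10 + 8*(-1))/(7 - 1) + 76))*(-78) = (-56 + 1/((-3 + 10 - 8)/6 + 76))*(-78) = (-56 + 1/((⅙)*(-1) + 76))*(-78) = (-56 + 1/(-⅙ + 76))*(-78) = (-56 + 1/(455/6))*(-78) = (-56 + 6/455)*(-78) = -25474/455*(-78) = 152844/35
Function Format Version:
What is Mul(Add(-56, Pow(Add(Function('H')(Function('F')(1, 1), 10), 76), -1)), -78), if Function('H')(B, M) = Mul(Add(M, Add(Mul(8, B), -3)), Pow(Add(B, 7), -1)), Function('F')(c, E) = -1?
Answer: Rational(152844, 35) ≈ 4367.0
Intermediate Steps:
Function('H')(B, M) = Mul(Pow(Add(7, B), -1), Add(-3, M, Mul(8, B))) (Function('H')(B, M) = Mul(Add(M, Add(-3, Mul(8, B))), Pow(Add(7, B), -1)) = Mul(Add(-3, M, Mul(8, B)), Pow(Add(7, B), -1)) = Mul(Pow(Add(7, B), -1), Add(-3, M, Mul(8, B))))
Mul(Add(-56, Pow(Add(Function('H')(Function('F')(1, 1), 10), 76), -1)), -78) = Mul(Add(-56, Pow(Add(Mul(Pow(Add(7, -1), -1), Add(-3, 10, Mul(8, -1))), 76), -1)), -78) = Mul(Add(-56, Pow(Add(Mul(Pow(6, -1), Add(-3, 10, -8)), 76), -1)), -78) = Mul(Add(-56, Pow(Add(Mul(Rational(1, 6), -1), 76), -1)), -78) = Mul(Add(-56, Pow(Add(Rational(-1, 6), 76), -1)), -78) = Mul(Add(-56, Pow(Rational(455, 6), -1)), -78) = Mul(Add(-56, Rational(6, 455)), -78) = Mul(Rational(-25474, 455), -78) = Rational(152844, 35)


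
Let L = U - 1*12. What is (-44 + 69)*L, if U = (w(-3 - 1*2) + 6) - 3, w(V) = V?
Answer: -350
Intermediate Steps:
U = -2 (U = ((-3 - 1*2) + 6) - 3 = ((-3 - 2) + 6) - 3 = (-5 + 6) - 3 = 1 - 3 = -2)
L = -14 (L = -2 - 1*12 = -2 - 12 = -14)
(-44 + 69)*L = (-44 + 69)*(-14) = 25*(-14) = -350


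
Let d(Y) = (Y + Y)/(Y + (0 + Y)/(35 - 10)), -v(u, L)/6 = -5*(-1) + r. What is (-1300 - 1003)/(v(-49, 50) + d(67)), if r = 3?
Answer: 29939/599 ≈ 49.982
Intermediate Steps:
v(u, L) = -48 (v(u, L) = -6*(-5*(-1) + 3) = -6*(5 + 3) = -6*8 = -48)
d(Y) = 25/13 (d(Y) = (2*Y)/(Y + Y/25) = (2*Y)/((26*Y/25)) = (2*Y)*(25/(26*Y)) = 25/13)
(-1300 - 1003)/(v(-49, 50) + d(67)) = (-1300 - 1003)/(-48 + 25/13) = -2303/(-599/13) = -2303*(-13/599) = 29939/599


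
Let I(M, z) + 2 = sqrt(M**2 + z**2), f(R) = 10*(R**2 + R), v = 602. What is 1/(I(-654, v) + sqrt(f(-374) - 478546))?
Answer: 1/(-2 + sqrt(916474) + 2*sqrt(197530)) ≈ 0.00054224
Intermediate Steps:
f(R) = 10*R + 10*R**2 (f(R) = 10*(R + R**2) = 10*R + 10*R**2)
I(M, z) = -2 + sqrt(M**2 + z**2)
1/(I(-654, v) + sqrt(f(-374) - 478546)) = 1/((-2 + sqrt((-654)**2 + 602**2)) + sqrt(10*(-374)*(1 - 374) - 478546)) = 1/((-2 + sqrt(427716 + 362404)) + sqrt(10*(-374)*(-373) - 478546)) = 1/((-2 + sqrt(790120)) + sqrt(1395020 - 478546)) = 1/((-2 + 2*sqrt(197530)) + sqrt(916474)) = 1/(-2 + sqrt(916474) + 2*sqrt(197530))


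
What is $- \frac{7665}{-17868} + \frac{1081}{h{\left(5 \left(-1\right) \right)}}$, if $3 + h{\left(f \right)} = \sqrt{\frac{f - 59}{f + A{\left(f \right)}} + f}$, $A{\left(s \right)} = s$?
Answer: $- \frac{48239725}{113164} - \frac{1081 \sqrt{35}}{38} \approx -594.58$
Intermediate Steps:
$h{\left(f \right)} = -3 + \sqrt{f + \frac{-59 + f}{2 f}}$ ($h{\left(f \right)} = -3 + \sqrt{\frac{f - 59}{f + f} + f} = -3 + \sqrt{\frac{-59 + f}{2 f} + f} = -3 + \sqrt{f + \frac{-59 + f}{2 f}}$)
$- \frac{7665}{-17868} + \frac{1081}{h{\left(5 \left(-1\right) \right)}} = - \frac{7665}{-17868} + \frac{1081}{-3 + \frac{\sqrt{2 - \frac{118}{5 \left(-1\right)} + 4 \cdot 5 \left(-1\right)}}{2}} = \left(-7665\right) \left(- \frac{1}{17868}\right) + \frac{1081}{-3 + \frac{\sqrt{2 - \frac{118}{-5} + 4 \left(-5\right)}}{2}} = \frac{2555}{5956} + \frac{1081}{-3 + \frac{\sqrt{2 - - \frac{118}{5} - 20}}{2}} = \frac{2555}{5956} + \frac{1081}{-3 + \frac{\sqrt{2 + \frac{118}{5} - 20}}{2}} = \frac{2555}{5956} + \frac{1081}{-3 + \frac{\sqrt{\frac{28}{5}}}{2}} = \frac{2555}{5956} + \frac{1081}{-3 + \frac{\frac{2}{5} \sqrt{35}}{2}} = \frac{2555}{5956} + \frac{1081}{-3 + \frac{\sqrt{35}}{5}}$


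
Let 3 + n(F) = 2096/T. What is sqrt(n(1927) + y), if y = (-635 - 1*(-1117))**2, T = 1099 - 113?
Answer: sqrt(56465903393)/493 ≈ 482.00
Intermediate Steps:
T = 986
n(F) = -431/493 (n(F) = -3 + 2096/986 = -3 + 2096*(1/986) = -3 + 1048/493 = -431/493)
y = 232324 (y = (-635 + 1117)**2 = 482**2 = 232324)
sqrt(n(1927) + y) = sqrt(-431/493 + 232324) = sqrt(114535301/493) = sqrt(56465903393)/493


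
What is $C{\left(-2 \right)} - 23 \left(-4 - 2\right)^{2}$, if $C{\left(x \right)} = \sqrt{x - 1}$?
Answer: $-828 + i \sqrt{3} \approx -828.0 + 1.732 i$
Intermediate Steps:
$C{\left(x \right)} = \sqrt{-1 + x}$
$C{\left(-2 \right)} - 23 \left(-4 - 2\right)^{2} = \sqrt{-1 - 2} - 23 \left(-4 - 2\right)^{2} = \sqrt{-3} - 23 \left(-6\right)^{2} = i \sqrt{3} - 828 = -828 + i \sqrt{3}$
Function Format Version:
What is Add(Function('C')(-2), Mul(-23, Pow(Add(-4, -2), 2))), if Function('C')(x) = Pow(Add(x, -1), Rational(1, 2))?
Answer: Add(-828, Mul(I, Pow(3, Rational(1, 2)))) ≈ Add(-828.00, Mul(1.7320, I))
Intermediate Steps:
Function('C')(x) = Pow(Add(-1, x), Rational(1, 2))
Add(Function('C')(-2), Mul(-23, Pow(Add(-4, -2), 2))) = Add(Pow(Add(-1, -2), Rational(1, 2)), Mul(-23, Pow(Add(-4, -2), 2))) = Add(Pow(-3, Rational(1, 2)), Mul(-23, Pow(-6, 2))) = Add(Mul(I, Pow(3, Rational(1, 2))), Mul(-23, 36)) = Add(Mul(I, Pow(3, Rational(1, 2))), -828) = Add(-828, Mul(I, Pow(3, Rational(1, 2))))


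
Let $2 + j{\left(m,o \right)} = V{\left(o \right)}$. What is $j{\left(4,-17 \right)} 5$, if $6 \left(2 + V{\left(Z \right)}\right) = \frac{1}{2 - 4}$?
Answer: $- \frac{245}{12} \approx -20.417$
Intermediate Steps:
$V{\left(Z \right)} = - \frac{25}{12}$ ($V{\left(Z \right)} = -2 + \frac{1}{6 \left(2 - 4\right)} = -2 + \frac{1}{6 \left(-2\right)} = -2 + \frac{1}{6} \left(- \frac{1}{2}\right) = -2 - \frac{1}{12} = - \frac{25}{12}$)
$j{\left(m,o \right)} = - \frac{49}{12}$ ($j{\left(m,o \right)} = -2 - \frac{25}{12} = - \frac{49}{12}$)
$j{\left(4,-17 \right)} 5 = \left(- \frac{49}{12}\right) 5 = - \frac{245}{12}$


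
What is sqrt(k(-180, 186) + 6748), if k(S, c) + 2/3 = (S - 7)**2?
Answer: sqrt(375447)/3 ≈ 204.25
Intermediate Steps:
k(S, c) = -2/3 + (-7 + S)**2 (k(S, c) = -2/3 + (S - 7)**2 = -2/3 + (-7 + S)**2)
sqrt(k(-180, 186) + 6748) = sqrt((-2/3 + (-7 - 180)**2) + 6748) = sqrt((-2/3 + (-187)**2) + 6748) = sqrt((-2/3 + 34969) + 6748) = sqrt(104905/3 + 6748) = sqrt(125149/3) = sqrt(375447)/3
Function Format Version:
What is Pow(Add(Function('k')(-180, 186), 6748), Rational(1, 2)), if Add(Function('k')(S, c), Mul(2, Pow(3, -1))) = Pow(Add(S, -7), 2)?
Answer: Mul(Rational(1, 3), Pow(375447, Rational(1, 2))) ≈ 204.25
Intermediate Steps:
Function('k')(S, c) = Add(Rational(-2, 3), Pow(Add(-7, S), 2)) (Function('k')(S, c) = Add(Rational(-2, 3), Pow(Add(S, -7), 2)) = Add(Rational(-2, 3), Pow(Add(-7, S), 2)))
Pow(Add(Function('k')(-180, 186), 6748), Rational(1, 2)) = Pow(Add(Add(Rational(-2, 3), Pow(Add(-7, -180), 2)), 6748), Rational(1, 2)) = Pow(Add(Add(Rational(-2, 3), Pow(-187, 2)), 6748), Rational(1, 2)) = Pow(Add(Add(Rational(-2, 3), 34969), 6748), Rational(1, 2)) = Pow(Add(Rational(104905, 3), 6748), Rational(1, 2)) = Pow(Rational(125149, 3), Rational(1, 2)) = Mul(Rational(1, 3), Pow(375447, Rational(1, 2)))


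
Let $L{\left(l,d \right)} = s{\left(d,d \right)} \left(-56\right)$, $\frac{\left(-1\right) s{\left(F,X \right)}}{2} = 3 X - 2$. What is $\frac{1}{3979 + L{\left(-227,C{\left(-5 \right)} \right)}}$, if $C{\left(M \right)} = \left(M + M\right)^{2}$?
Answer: $\frac{1}{37355} \approx 2.677 \cdot 10^{-5}$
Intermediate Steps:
$s{\left(F,X \right)} = 4 - 6 X$ ($s{\left(F,X \right)} = - 2 \left(3 X - 2\right) = - 2 \left(-2 + 3 X\right) = 4 - 6 X$)
$C{\left(M \right)} = 4 M^{2}$ ($C{\left(M \right)} = \left(2 M\right)^{2} = 4 M^{2}$)
$L{\left(l,d \right)} = -224 + 336 d$ ($L{\left(l,d \right)} = \left(4 - 6 d\right) \left(-56\right) = -224 + 336 d$)
$\frac{1}{3979 + L{\left(-227,C{\left(-5 \right)} \right)}} = \frac{1}{3979 - \left(224 - 336 \cdot 4 \left(-5\right)^{2}\right)} = \frac{1}{3979 - \left(224 - 336 \cdot 4 \cdot 25\right)} = \frac{1}{3979 + \left(-224 + 336 \cdot 100\right)} = \frac{1}{3979 + \left(-224 + 33600\right)} = \frac{1}{3979 + 33376} = \frac{1}{37355}$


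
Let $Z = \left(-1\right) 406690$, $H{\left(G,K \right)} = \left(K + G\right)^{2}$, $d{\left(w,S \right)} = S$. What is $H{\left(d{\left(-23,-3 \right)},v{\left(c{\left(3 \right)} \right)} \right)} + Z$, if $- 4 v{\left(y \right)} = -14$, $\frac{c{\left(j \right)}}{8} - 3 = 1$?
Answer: $- \frac{1626759}{4} \approx -4.0669 \cdot 10^{5}$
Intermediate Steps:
$c{\left(j \right)} = 32$ ($c{\left(j \right)} = 24 + 8 \cdot 1 = 24 + 8 = 32$)
$v{\left(y \right)} = \frac{7}{2}$ ($v{\left(y \right)} = \left(- \frac{1}{4}\right) \left(-14\right) = \frac{7}{2}$)
$H{\left(G,K \right)} = \left(G + K\right)^{2}$
$Z = -406690$
$H{\left(d{\left(-23,-3 \right)},v{\left(c{\left(3 \right)} \right)} \right)} + Z = \left(-3 + \frac{7}{2}\right)^{2} - 406690 = \left(\frac{1}{2}\right)^{2} - 406690 = \frac{1}{4} - 406690 = - \frac{1626759}{4}$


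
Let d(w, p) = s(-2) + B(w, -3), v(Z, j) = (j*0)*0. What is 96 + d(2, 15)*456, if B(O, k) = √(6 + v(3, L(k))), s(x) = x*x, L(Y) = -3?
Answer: 1920 + 456*√6 ≈ 3037.0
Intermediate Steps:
s(x) = x²
v(Z, j) = 0 (v(Z, j) = 0*0 = 0)
B(O, k) = √6 (B(O, k) = √(6 + 0) = √6)
d(w, p) = 4 + √6 (d(w, p) = (-2)² + √6 = 4 + √6)
96 + d(2, 15)*456 = 96 + (4 + √6)*456 = 96 + (1824 + 456*√6) = 1920 + 456*√6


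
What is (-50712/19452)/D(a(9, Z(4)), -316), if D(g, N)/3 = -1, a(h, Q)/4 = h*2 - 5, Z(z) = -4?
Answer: 4226/4863 ≈ 0.86901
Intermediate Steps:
a(h, Q) = -20 + 8*h (a(h, Q) = 4*(h*2 - 5) = 4*(2*h - 5) = 4*(-5 + 2*h) = -20 + 8*h)
D(g, N) = -3 (D(g, N) = 3*(-1) = -3)
(-50712/19452)/D(a(9, Z(4)), -316) = -50712/19452/(-3) = -50712*1/19452*(-1/3) = -4226/1621*(-1/3) = 4226/4863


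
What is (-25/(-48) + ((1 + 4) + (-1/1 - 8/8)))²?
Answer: 28561/2304 ≈ 12.396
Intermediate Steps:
(-25/(-48) + ((1 + 4) + (-1/1 - 8/8)))² = (-25*(-1/48) + (5 + (-1*1 - 8*⅛)))² = (25/48 + (5 + (-1 - 1)))² = (25/48 + (5 - 2))² = (25/48 + 3)² = (169/48)² = 28561/2304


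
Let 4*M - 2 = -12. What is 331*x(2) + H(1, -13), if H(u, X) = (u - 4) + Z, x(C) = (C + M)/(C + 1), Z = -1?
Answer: -355/6 ≈ -59.167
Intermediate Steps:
M = -5/2 (M = 1/2 + (1/4)*(-12) = 1/2 - 3 = -5/2 ≈ -2.5000)
x(C) = (-5/2 + C)/(1 + C) (x(C) = (C - 5/2)/(C + 1) = (-5/2 + C)/(1 + C))
H(u, X) = -5 + u (H(u, X) = (u - 4) - 1 = (-4 + u) - 1 = -5 + u)
331*x(2) + H(1, -13) = 331*((-5/2 + 2)/(1 + 2)) + (-5 + 1) = 331*(-1/2/3) - 4 = 331*((1/3)*(-1/2)) - 4 = 331*(-1/6) - 4 = -331/6 - 4 = -355/6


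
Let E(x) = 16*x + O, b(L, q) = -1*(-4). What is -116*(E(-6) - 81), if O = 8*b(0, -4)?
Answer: 16820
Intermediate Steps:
b(L, q) = 4
O = 32 (O = 8*4 = 32)
E(x) = 32 + 16*x (E(x) = 16*x + 32 = 32 + 16*x)
-116*(E(-6) - 81) = -116*((32 + 16*(-6)) - 81) = -116*((32 - 96) - 81) = -116*(-64 - 81) = -116*(-145) = 16820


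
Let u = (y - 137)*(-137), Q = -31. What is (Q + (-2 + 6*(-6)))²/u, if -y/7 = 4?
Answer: 1587/7535 ≈ 0.21062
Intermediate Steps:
y = -28 (y = -7*4 = -28)
u = 22605 (u = (-28 - 137)*(-137) = -165*(-137) = 22605)
(Q + (-2 + 6*(-6)))²/u = (-31 + (-2 + 6*(-6)))²/22605 = (-31 + (-2 - 36))²*(1/22605) = (-31 - 38)²*(1/22605) = (-69)²*(1/22605) = 4761*(1/22605) = 1587/7535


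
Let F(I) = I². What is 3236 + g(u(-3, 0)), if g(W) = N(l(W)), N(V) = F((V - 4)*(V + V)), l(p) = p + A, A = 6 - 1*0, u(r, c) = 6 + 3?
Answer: 112136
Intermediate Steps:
u(r, c) = 9
A = 6 (A = 6 + 0 = 6)
l(p) = 6 + p (l(p) = p + 6 = 6 + p)
N(V) = 4*V²*(-4 + V)² (N(V) = ((V - 4)*(V + V))² = ((-4 + V)*(2*V))² = (2*V*(-4 + V))² = 4*V²*(-4 + V)²)
g(W) = 4*(2 + W)²*(6 + W)² (g(W) = 4*(6 + W)²*(-4 + (6 + W))² = 4*(6 + W)²*(2 + W)² = 4*(2 + W)²*(6 + W)²)
3236 + g(u(-3, 0)) = 3236 + 4*(2 + 9)²*(6 + 9)² = 3236 + 4*11²*15² = 3236 + 4*121*225 = 3236 + 108900 = 112136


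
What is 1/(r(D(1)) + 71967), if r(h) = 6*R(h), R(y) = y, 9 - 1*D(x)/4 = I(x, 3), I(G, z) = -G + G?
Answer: 1/72183 ≈ 1.3854e-5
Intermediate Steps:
I(G, z) = 0
D(x) = 36 (D(x) = 36 - 4*0 = 36 + 0 = 36)
r(h) = 6*h
1/(r(D(1)) + 71967) = 1/(6*36 + 71967) = 1/(216 + 71967) = 1/72183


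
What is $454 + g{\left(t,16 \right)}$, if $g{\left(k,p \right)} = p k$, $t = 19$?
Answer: $758$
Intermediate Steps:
$g{\left(k,p \right)} = k p$
$454 + g{\left(t,16 \right)} = 454 + 19 \cdot 16 = 454 + 304 = 758$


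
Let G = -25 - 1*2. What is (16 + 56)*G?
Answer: -1944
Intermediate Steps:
G = -27 (G = -25 - 2 = -27)
(16 + 56)*G = (16 + 56)*(-27) = 72*(-27) = -1944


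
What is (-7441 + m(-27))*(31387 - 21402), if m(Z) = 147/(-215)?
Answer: -3195124114/43 ≈ -7.4305e+7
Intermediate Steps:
m(Z) = -147/215 (m(Z) = 147*(-1/215) = -147/215)
(-7441 + m(-27))*(31387 - 21402) = (-7441 - 147/215)*(31387 - 21402) = -1599962/215*9985 = -3195124114/43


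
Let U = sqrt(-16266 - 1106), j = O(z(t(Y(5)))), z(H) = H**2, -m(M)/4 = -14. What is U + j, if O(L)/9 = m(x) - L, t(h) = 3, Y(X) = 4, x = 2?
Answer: 423 + 2*I*sqrt(4343) ≈ 423.0 + 131.8*I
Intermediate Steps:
m(M) = 56 (m(M) = -4*(-14) = 56)
O(L) = 504 - 9*L (O(L) = 9*(56 - L) = 504 - 9*L)
j = 423 (j = 504 - 9*3**2 = 504 - 9*9 = 504 - 81 = 423)
U = 2*I*sqrt(4343) (U = sqrt(-17372) = 2*I*sqrt(4343) ≈ 131.8*I)
U + j = 2*I*sqrt(4343) + 423 = 423 + 2*I*sqrt(4343)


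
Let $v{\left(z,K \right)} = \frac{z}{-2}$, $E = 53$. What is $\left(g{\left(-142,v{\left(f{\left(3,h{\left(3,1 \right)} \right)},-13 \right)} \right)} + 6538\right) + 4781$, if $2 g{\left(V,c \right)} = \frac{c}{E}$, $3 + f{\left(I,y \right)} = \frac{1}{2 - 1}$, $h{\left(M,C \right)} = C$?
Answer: $\frac{1199815}{106} \approx 11319.0$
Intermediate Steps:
$f{\left(I,y \right)} = -2$ ($f{\left(I,y \right)} = -3 + \frac{1}{2 - 1} = -3 + 1^{-1} = -3 + 1 = -2$)
$v{\left(z,K \right)} = - \frac{z}{2}$ ($v{\left(z,K \right)} = z \left(- \frac{1}{2}\right) = - \frac{z}{2}$)
$g{\left(V,c \right)} = \frac{c}{106}$ ($g{\left(V,c \right)} = \frac{c \frac{1}{53}}{2} = \frac{\frac{1}{53} c}{2} = \frac{c}{106}$)
$\left(g{\left(-142,v{\left(f{\left(3,h{\left(3,1 \right)} \right)},-13 \right)} \right)} + 6538\right) + 4781 = \left(\frac{\left(- \frac{1}{2}\right) \left(-2\right)}{106} + 6538\right) + 4781 = \left(\frac{1}{106} \cdot 1 + 6538\right) + 4781 = \left(\frac{1}{106} + 6538\right) + 4781 = \frac{693029}{106} + 4781 = \frac{1199815}{106}$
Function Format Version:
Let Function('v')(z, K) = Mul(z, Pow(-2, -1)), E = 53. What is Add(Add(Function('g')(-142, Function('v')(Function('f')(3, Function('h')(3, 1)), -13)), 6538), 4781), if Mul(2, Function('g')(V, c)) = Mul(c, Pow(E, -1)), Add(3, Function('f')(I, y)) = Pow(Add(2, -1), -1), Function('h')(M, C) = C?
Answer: Rational(1199815, 106) ≈ 11319.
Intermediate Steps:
Function('f')(I, y) = -2 (Function('f')(I, y) = Add(-3, Pow(Add(2, -1), -1)) = Add(-3, Pow(1, -1)) = Add(-3, 1) = -2)
Function('v')(z, K) = Mul(Rational(-1, 2), z) (Function('v')(z, K) = Mul(z, Rational(-1, 2)) = Mul(Rational(-1, 2), z))
Function('g')(V, c) = Mul(Rational(1, 106), c) (Function('g')(V, c) = Mul(Rational(1, 2), Mul(c, Pow(53, -1))) = Mul(Rational(1, 2), Mul(c, Rational(1, 53))) = Mul(Rational(1, 2), Mul(Rational(1, 53), c)) = Mul(Rational(1, 106), c))
Add(Add(Function('g')(-142, Function('v')(Function('f')(3, Function('h')(3, 1)), -13)), 6538), 4781) = Add(Add(Mul(Rational(1, 106), Mul(Rational(-1, 2), -2)), 6538), 4781) = Add(Add(Mul(Rational(1, 106), 1), 6538), 4781) = Add(Add(Rational(1, 106), 6538), 4781) = Add(Rational(693029, 106), 4781) = Rational(1199815, 106)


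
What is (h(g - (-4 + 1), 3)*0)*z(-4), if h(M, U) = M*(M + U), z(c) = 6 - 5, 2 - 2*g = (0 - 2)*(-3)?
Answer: 0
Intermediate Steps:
g = -2 (g = 1 - (0 - 2)*(-3)/2 = 1 - (-1)*(-3) = 1 - 1/2*6 = 1 - 3 = -2)
z(c) = 1
(h(g - (-4 + 1), 3)*0)*z(-4) = (((-2 - (-4 + 1))*((-2 - (-4 + 1)) + 3))*0)*1 = (((-2 - 1*(-3))*((-2 - 1*(-3)) + 3))*0)*1 = (((-2 + 3)*((-2 + 3) + 3))*0)*1 = ((1*(1 + 3))*0)*1 = ((1*4)*0)*1 = (4*0)*1 = 0*1 = 0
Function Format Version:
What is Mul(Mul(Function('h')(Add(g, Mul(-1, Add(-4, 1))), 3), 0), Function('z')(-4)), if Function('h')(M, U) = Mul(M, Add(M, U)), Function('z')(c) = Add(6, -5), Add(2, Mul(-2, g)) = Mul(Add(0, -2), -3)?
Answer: 0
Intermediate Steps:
g = -2 (g = Add(1, Mul(Rational(-1, 2), Mul(Add(0, -2), -3))) = Add(1, Mul(Rational(-1, 2), Mul(-2, -3))) = Add(1, Mul(Rational(-1, 2), 6)) = Add(1, -3) = -2)
Function('z')(c) = 1
Mul(Mul(Function('h')(Add(g, Mul(-1, Add(-4, 1))), 3), 0), Function('z')(-4)) = Mul(Mul(Mul(Add(-2, Mul(-1, Add(-4, 1))), Add(Add(-2, Mul(-1, Add(-4, 1))), 3)), 0), 1) = Mul(Mul(Mul(Add(-2, Mul(-1, -3)), Add(Add(-2, Mul(-1, -3)), 3)), 0), 1) = Mul(Mul(Mul(Add(-2, 3), Add(Add(-2, 3), 3)), 0), 1) = Mul(Mul(Mul(1, Add(1, 3)), 0), 1) = Mul(Mul(Mul(1, 4), 0), 1) = Mul(Mul(4, 0), 1) = Mul(0, 1) = 0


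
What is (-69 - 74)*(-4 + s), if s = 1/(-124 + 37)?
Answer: 49907/87 ≈ 573.64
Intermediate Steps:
s = -1/87 (s = 1/(-87) = -1/87 ≈ -0.011494)
(-69 - 74)*(-4 + s) = (-69 - 74)*(-4 - 1/87) = -143*(-349/87) = 49907/87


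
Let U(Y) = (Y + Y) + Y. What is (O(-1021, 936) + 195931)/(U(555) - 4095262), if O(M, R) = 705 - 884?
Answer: -195752/4093597 ≈ -0.047819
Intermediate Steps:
U(Y) = 3*Y (U(Y) = 2*Y + Y = 3*Y)
O(M, R) = -179
(O(-1021, 936) + 195931)/(U(555) - 4095262) = (-179 + 195931)/(3*555 - 4095262) = 195752/(1665 - 4095262) = 195752/(-4093597) = 195752*(-1/4093597) = -195752/4093597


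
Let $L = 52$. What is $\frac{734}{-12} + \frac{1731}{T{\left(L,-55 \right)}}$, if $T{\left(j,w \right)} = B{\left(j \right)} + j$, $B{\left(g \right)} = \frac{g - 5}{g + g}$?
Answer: $- \frac{921841}{32730} \approx -28.165$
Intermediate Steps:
$B{\left(g \right)} = \frac{-5 + g}{2 g}$
$T{\left(j,w \right)} = j + \frac{-5 + j}{2 j}$ ($T{\left(j,w \right)} = \frac{-5 + j}{2 j} + j = j + \frac{-5 + j}{2 j}$)
$\frac{734}{-12} + \frac{1731}{T{\left(L,-55 \right)}} = \frac{734}{-12} + \frac{1731}{\frac{1}{2} + 52 - \frac{5}{2 \cdot 52}} = 734 \left(- \frac{1}{12}\right) + \frac{1731}{\frac{1}{2} + 52 - \frac{5}{104}} = - \frac{367}{6} + \frac{1731}{\frac{1}{2} + 52 - \frac{5}{104}} = - \frac{367}{6} + \frac{1731}{\frac{5455}{104}} = - \frac{367}{6} + 1731 \cdot \frac{104}{5455} = - \frac{367}{6} + \frac{180024}{5455} = - \frac{921841}{32730}$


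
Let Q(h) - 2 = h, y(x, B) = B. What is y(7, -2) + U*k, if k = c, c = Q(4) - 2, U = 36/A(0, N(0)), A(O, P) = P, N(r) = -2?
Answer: -74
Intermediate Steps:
Q(h) = 2 + h
U = -18 (U = 36/(-2) = 36*(-½) = -18)
c = 4 (c = (2 + 4) - 2 = 6 - 2 = 4)
k = 4
y(7, -2) + U*k = -2 - 18*4 = -2 - 72 = -74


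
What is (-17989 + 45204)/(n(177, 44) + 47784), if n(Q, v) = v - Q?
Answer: 27215/47651 ≈ 0.57113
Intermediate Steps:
(-17989 + 45204)/(n(177, 44) + 47784) = (-17989 + 45204)/((44 - 1*177) + 47784) = 27215/((44 - 177) + 47784) = 27215/(-133 + 47784) = 27215/47651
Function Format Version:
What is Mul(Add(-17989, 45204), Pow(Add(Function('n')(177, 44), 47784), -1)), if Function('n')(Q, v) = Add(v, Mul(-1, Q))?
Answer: Rational(27215, 47651) ≈ 0.57113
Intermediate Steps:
Mul(Add(-17989, 45204), Pow(Add(Function('n')(177, 44), 47784), -1)) = Mul(Add(-17989, 45204), Pow(Add(Add(44, Mul(-1, 177)), 47784), -1)) = Mul(27215, Pow(Add(Add(44, -177), 47784), -1)) = Mul(27215, Pow(Add(-133, 47784), -1)) = Mul(27215, Pow(47651, -1)) = Mul(27215, Rational(1, 47651)) = Rational(27215, 47651)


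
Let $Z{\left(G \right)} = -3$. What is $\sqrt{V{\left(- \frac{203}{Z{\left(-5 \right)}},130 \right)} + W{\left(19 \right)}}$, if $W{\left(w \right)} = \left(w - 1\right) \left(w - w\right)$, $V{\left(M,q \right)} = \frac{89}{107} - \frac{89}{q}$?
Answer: $\frac{\sqrt{28473770}}{13910} \approx 0.38362$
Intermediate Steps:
$V{\left(M,q \right)} = \frac{89}{107} - \frac{89}{q}$ ($V{\left(M,q \right)} = 89 \cdot \frac{1}{107} - \frac{89}{q} = \frac{89}{107} - \frac{89}{q}$)
$W{\left(w \right)} = 0$ ($W{\left(w \right)} = \left(-1 + w\right) 0 = 0$)
$\sqrt{V{\left(- \frac{203}{Z{\left(-5 \right)}},130 \right)} + W{\left(19 \right)}} = \sqrt{\left(\frac{89}{107} - \frac{89}{130}\right) + 0} = \sqrt{\frac{2047}{13910} + 0} = \sqrt{\frac{2047}{13910}} = \frac{\sqrt{28473770}}{13910}$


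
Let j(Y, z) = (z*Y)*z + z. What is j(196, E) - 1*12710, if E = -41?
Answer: 316725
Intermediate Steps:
j(Y, z) = z + Y*z² (j(Y, z) = (Y*z)*z + z = Y*z² + z = z + Y*z²)
j(196, E) - 1*12710 = -41*(1 + 196*(-41)) - 1*12710 = -41*(1 - 8036) - 12710 = -41*(-8035) - 12710 = 329435 - 12710 = 316725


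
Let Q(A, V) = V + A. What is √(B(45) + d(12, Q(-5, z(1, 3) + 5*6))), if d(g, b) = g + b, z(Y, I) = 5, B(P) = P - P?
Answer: √42 ≈ 6.4807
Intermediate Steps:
B(P) = 0
Q(A, V) = A + V
d(g, b) = b + g
√(B(45) + d(12, Q(-5, z(1, 3) + 5*6))) = √(0 + ((-5 + (5 + 5*6)) + 12)) = √(0 + ((-5 + (5 + 30)) + 12)) = √(0 + ((-5 + 35) + 12)) = √(0 + (30 + 12)) = √(0 + 42) = √42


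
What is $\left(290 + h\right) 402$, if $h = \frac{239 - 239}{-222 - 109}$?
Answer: $116580$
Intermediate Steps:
$h = 0$ ($h = \frac{0}{-331} = 0 \left(- \frac{1}{331}\right) = 0$)
$\left(290 + h\right) 402 = \left(290 + 0\right) 402 = 290 \cdot 402 = 116580$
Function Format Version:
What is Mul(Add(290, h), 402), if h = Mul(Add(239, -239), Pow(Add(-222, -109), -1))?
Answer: 116580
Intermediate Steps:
h = 0 (h = Mul(0, Pow(-331, -1)) = Mul(0, Rational(-1, 331)) = 0)
Mul(Add(290, h), 402) = Mul(Add(290, 0), 402) = Mul(290, 402) = 116580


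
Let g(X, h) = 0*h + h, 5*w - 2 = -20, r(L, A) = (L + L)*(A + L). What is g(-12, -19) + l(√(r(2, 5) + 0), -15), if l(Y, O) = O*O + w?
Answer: 1012/5 ≈ 202.40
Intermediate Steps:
r(L, A) = 2*L*(A + L) (r(L, A) = (2*L)*(A + L) = 2*L*(A + L))
w = -18/5 (w = ⅖ + (⅕)*(-20) = ⅖ - 4 = -18/5 ≈ -3.6000)
l(Y, O) = -18/5 + O² (l(Y, O) = O*O - 18/5 = O² - 18/5 = -18/5 + O²)
g(X, h) = h (g(X, h) = 0 + h = h)
g(-12, -19) + l(√(r(2, 5) + 0), -15) = -19 + (-18/5 + (-15)²) = -19 + (-18/5 + 225) = -19 + 1107/5 = 1012/5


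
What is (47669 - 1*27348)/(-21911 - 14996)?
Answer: -20321/36907 ≈ -0.55060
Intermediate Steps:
(47669 - 1*27348)/(-21911 - 14996) = (47669 - 27348)/(-36907) = 20321*(-1/36907) = -20321/36907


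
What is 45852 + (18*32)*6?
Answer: 49308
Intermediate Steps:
45852 + (18*32)*6 = 45852 + 576*6 = 45852 + 3456 = 49308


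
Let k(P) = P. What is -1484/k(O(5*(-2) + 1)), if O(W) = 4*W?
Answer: 371/9 ≈ 41.222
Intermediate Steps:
-1484/k(O(5*(-2) + 1)) = -1484*1/(4*(5*(-2) + 1)) = -1484*1/(4*(-10 + 1)) = -1484/(4*(-9)) = -1484/(-36) = -1484*(-1/36) = 371/9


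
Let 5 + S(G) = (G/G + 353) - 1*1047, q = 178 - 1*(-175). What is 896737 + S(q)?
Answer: 896039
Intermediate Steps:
q = 353 (q = 178 + 175 = 353)
S(G) = -698 (S(G) = -5 + ((G/G + 353) - 1*1047) = -5 + ((1 + 353) - 1047) = -5 + (354 - 1047) = -5 - 693 = -698)
896737 + S(q) = 896737 - 698 = 896039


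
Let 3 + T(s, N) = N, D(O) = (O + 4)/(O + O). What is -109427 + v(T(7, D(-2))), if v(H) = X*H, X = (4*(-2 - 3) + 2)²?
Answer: -110561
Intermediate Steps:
X = 324 (X = (4*(-5) + 2)² = (-20 + 2)² = (-18)² = 324)
D(O) = (4 + O)/(2*O) (D(O) = (4 + O)/((2*O)) = (4 + O)*(1/(2*O)) = (4 + O)/(2*O))
T(s, N) = -3 + N
v(H) = 324*H
-109427 + v(T(7, D(-2))) = -109427 + 324*(-3 + (½)*(4 - 2)/(-2)) = -109427 + 324*(-3 + (½)*(-½)*2) = -109427 + 324*(-3 - ½) = -109427 + 324*(-7/2) = -109427 - 1134 = -110561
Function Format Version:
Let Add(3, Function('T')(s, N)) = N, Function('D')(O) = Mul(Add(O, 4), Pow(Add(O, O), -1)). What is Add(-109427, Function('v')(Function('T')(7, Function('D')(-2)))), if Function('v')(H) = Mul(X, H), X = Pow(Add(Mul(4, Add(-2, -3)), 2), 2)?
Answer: -110561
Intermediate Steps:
X = 324 (X = Pow(Add(Mul(4, -5), 2), 2) = Pow(Add(-20, 2), 2) = Pow(-18, 2) = 324)
Function('D')(O) = Mul(Rational(1, 2), Pow(O, -1), Add(4, O)) (Function('D')(O) = Mul(Add(4, O), Pow(Mul(2, O), -1)) = Mul(Add(4, O), Mul(Rational(1, 2), Pow(O, -1))) = Mul(Rational(1, 2), Pow(O, -1), Add(4, O)))
Function('T')(s, N) = Add(-3, N)
Function('v')(H) = Mul(324, H)
Add(-109427, Function('v')(Function('T')(7, Function('D')(-2)))) = Add(-109427, Mul(324, Add(-3, Mul(Rational(1, 2), Pow(-2, -1), Add(4, -2))))) = Add(-109427, Mul(324, Add(-3, Mul(Rational(1, 2), Rational(-1, 2), 2)))) = Add(-109427, Mul(324, Add(-3, Rational(-1, 2)))) = Add(-109427, Mul(324, Rational(-7, 2))) = Add(-109427, -1134) = -110561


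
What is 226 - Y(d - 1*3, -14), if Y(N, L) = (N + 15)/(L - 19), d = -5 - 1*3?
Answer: 7462/33 ≈ 226.12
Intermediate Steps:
d = -8 (d = -5 - 3 = -8)
Y(N, L) = (15 + N)/(-19 + L)
226 - Y(d - 1*3, -14) = 226 - (15 + (-8 - 1*3))/(-19 - 14) = 226 - (15 + (-8 - 3))/(-33) = 226 - (-1)*(15 - 11)/33 = 226 - (-1)*4/33 = 226 - 1*(-4/33) = 226 + 4/33 = 7462/33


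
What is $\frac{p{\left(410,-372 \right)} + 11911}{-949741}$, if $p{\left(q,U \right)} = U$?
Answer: $- \frac{11539}{949741} \approx -0.01215$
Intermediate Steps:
$\frac{p{\left(410,-372 \right)} + 11911}{-949741} = \frac{-372 + 11911}{-949741} = 11539 \left(- \frac{1}{949741}\right) = - \frac{11539}{949741}$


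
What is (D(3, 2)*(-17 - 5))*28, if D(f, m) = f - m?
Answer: -616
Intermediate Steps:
(D(3, 2)*(-17 - 5))*28 = ((3 - 1*2)*(-17 - 5))*28 = ((3 - 2)*(-22))*28 = (1*(-22))*28 = -22*28 = -616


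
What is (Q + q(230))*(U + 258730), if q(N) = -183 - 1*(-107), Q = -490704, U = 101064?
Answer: -176579699320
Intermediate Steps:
q(N) = -76 (q(N) = -183 + 107 = -76)
(Q + q(230))*(U + 258730) = (-490704 - 76)*(101064 + 258730) = -490780*359794 = -176579699320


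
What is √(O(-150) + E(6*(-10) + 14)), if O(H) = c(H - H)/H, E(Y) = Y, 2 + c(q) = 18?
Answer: I*√10374/15 ≈ 6.7902*I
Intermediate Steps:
c(q) = 16 (c(q) = -2 + 18 = 16)
O(H) = 16/H
√(O(-150) + E(6*(-10) + 14)) = √(16/(-150) + (6*(-10) + 14)) = √(16*(-1/150) + (-60 + 14)) = √(-8/75 - 46) = √(-3458/75) = I*√10374/15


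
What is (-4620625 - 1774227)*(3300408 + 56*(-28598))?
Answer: -10864341959840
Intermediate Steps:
(-4620625 - 1774227)*(3300408 + 56*(-28598)) = -6394852*(3300408 - 1601488) = -6394852*1698920 = -10864341959840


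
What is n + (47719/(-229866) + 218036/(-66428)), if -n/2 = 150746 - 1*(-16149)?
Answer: -182031164080601/545340666 ≈ -3.3379e+5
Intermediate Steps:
n = -333790 (n = -2*(150746 - 1*(-16149)) = -2*(150746 + 16149) = -2*166895 = -333790)
n + (47719/(-229866) + 218036/(-66428)) = -333790 + (47719/(-229866) + 218036/(-66428)) = -333790 + (47719*(-1/229866) + 218036*(-1/66428)) = -333790 + (-6817/32838 - 54509/16607) = -333790 - 1903176461/545340666 = -182031164080601/545340666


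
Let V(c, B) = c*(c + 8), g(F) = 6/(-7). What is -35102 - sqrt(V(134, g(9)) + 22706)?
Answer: -35102 - sqrt(41734) ≈ -35306.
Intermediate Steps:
g(F) = -6/7 (g(F) = 6*(-1/7) = -6/7)
V(c, B) = c*(8 + c)
-35102 - sqrt(V(134, g(9)) + 22706) = -35102 - sqrt(134*(8 + 134) + 22706) = -35102 - sqrt(134*142 + 22706) = -35102 - sqrt(19028 + 22706) = -35102 - sqrt(41734)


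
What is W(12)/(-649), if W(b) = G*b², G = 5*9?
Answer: -6480/649 ≈ -9.9846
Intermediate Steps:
G = 45
W(b) = 45*b²
W(12)/(-649) = (45*12²)/(-649) = (45*144)*(-1/649) = 6480*(-1/649) = -6480/649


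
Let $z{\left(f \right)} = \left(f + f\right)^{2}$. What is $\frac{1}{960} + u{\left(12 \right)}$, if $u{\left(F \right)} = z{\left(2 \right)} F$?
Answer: $\frac{184321}{960} \approx 192.0$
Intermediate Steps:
$z{\left(f \right)} = 4 f^{2}$ ($z{\left(f \right)} = \left(2 f\right)^{2} = 4 f^{2}$)
$u{\left(F \right)} = 16 F$ ($u{\left(F \right)} = 4 \cdot 2^{2} F = 4 \cdot 4 F = 16 F$)
$\frac{1}{960} + u{\left(12 \right)} = \frac{1}{960} + 16 \cdot 12 = \frac{1}{960} + 192 = \frac{184321}{960}$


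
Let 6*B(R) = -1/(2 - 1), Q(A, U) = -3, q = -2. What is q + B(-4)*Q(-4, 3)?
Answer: -3/2 ≈ -1.5000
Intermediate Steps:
B(R) = -1/6 (B(R) = (-1/(2 - 1))/6 = (-1/1)/6 = (-1*1)/6 = (1/6)*(-1) = -1/6)
q + B(-4)*Q(-4, 3) = -2 - 1/6*(-3) = -2 + 1/2 = -3/2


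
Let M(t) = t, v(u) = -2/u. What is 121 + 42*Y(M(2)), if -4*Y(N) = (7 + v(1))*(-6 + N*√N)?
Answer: 436 - 105*√2 ≈ 287.51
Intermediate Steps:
Y(N) = 15/2 - 5*N^(3/2)/4 (Y(N) = -(7 - 2/1)*(-6 + N*√N)/4 = -(7 - 2*1)*(-6 + N^(3/2))/4 = -(7 - 2)*(-6 + N^(3/2))/4 = -5*(-6 + N^(3/2))/4 = -(-30 + 5*N^(3/2))/4 = 15/2 - 5*N^(3/2)/4)
121 + 42*Y(M(2)) = 121 + 42*(15/2 - 5*√2/2) = 121 + (315 - 105*√2) = 436 - 105*√2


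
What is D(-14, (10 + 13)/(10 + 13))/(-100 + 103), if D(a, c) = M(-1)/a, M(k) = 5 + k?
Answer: -2/21 ≈ -0.095238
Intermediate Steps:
D(a, c) = 4/a (D(a, c) = (5 - 1)/a = 4/a)
D(-14, (10 + 13)/(10 + 13))/(-100 + 103) = (4/(-14))/(-100 + 103) = (4*(-1/14))/3 = (⅓)*(-2/7) = -2/21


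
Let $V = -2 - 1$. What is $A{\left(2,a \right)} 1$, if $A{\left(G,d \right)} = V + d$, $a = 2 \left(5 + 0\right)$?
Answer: $7$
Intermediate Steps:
$a = 10$ ($a = 2 \cdot 5 = 10$)
$V = -3$
$A{\left(G,d \right)} = -3 + d$
$A{\left(2,a \right)} 1 = \left(-3 + 10\right) 1 = 7 \cdot 1 = 7$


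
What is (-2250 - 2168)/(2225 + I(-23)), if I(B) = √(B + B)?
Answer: -9830050/4950671 + 4418*I*√46/4950671 ≈ -1.9856 + 0.0060526*I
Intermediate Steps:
I(B) = √2*√B (I(B) = √(2*B) = √2*√B)
(-2250 - 2168)/(2225 + I(-23)) = (-2250 - 2168)/(2225 + √2*√(-23)) = -4418/(2225 + √2*(I*√23)) = -4418/(2225 + I*√46)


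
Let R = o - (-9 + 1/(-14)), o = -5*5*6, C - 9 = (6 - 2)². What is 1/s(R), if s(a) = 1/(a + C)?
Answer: -1623/14 ≈ -115.93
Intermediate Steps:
C = 25 (C = 9 + (6 - 2)² = 9 + 4² = 9 + 16 = 25)
o = -150 (o = -25*6 = -150)
R = -1973/14 (R = -150 - (-9 + 1/(-14)) = -150 - (-9 - 1/14) = -150 - 1*(-127/14) = -150 + 127/14 = -1973/14 ≈ -140.93)
s(a) = 1/(25 + a) (s(a) = 1/(a + 25) = 1/(25 + a))
1/s(R) = 1/(1/(25 - 1973/14)) = 1/(1/(-1623/14)) = 1/(-14/1623) = -1623/14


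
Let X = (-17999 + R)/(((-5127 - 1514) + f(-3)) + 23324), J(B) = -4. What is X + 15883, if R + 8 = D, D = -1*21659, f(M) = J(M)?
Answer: 264872891/16679 ≈ 15881.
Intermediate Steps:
f(M) = -4
D = -21659
R = -21667 (R = -8 - 21659 = -21667)
X = -39666/16679 (X = (-17999 - 21667)/(((-5127 - 1514) - 4) + 23324) = -39666/((-6641 - 4) + 23324) = -39666/(-6645 + 23324) = -39666/16679 ≈ -2.3782)
X + 15883 = -39666/16679 + 15883 = 264872891/16679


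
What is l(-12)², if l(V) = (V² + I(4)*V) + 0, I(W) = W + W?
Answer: 2304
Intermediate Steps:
I(W) = 2*W
l(V) = V² + 8*V (l(V) = (V² + (2*4)*V) + 0 = (V² + 8*V) + 0 = V² + 8*V)
l(-12)² = (-12*(8 - 12))² = (-12*(-4))² = 48² = 2304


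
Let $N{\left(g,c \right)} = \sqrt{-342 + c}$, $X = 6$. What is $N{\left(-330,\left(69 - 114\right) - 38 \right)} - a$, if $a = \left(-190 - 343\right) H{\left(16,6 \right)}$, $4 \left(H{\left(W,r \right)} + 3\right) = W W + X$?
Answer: $\frac{66625}{2} + 5 i \sqrt{17} \approx 33313.0 + 20.616 i$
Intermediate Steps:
$H{\left(W,r \right)} = - \frac{3}{2} + \frac{W^{2}}{4}$ ($H{\left(W,r \right)} = -3 + \frac{W W + 6}{4} = -3 + \frac{W^{2} + 6}{4} = -3 + \frac{6 + W^{2}}{4} = -3 + \left(\frac{3}{2} + \frac{W^{2}}{4}\right) = - \frac{3}{2} + \frac{W^{2}}{4}$)
$a = - \frac{66625}{2}$ ($a = \left(-190 - 343\right) \left(- \frac{3}{2} + \frac{16^{2}}{4}\right) = - 533 \left(- \frac{3}{2} + \frac{1}{4} \cdot 256\right) = - 533 \left(- \frac{3}{2} + 64\right) = \left(-533\right) \frac{125}{2} = - \frac{66625}{2} \approx -33313.0$)
$N{\left(-330,\left(69 - 114\right) - 38 \right)} - a = \sqrt{-342 + \left(\left(69 - 114\right) - 38\right)} - - \frac{66625}{2} = \sqrt{-342 - 83} + \frac{66625}{2} = \sqrt{-425} + \frac{66625}{2} = 5 i \sqrt{17} + \frac{66625}{2} = \frac{66625}{2} + 5 i \sqrt{17}$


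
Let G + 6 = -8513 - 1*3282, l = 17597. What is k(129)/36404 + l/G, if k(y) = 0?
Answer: -17597/11801 ≈ -1.4911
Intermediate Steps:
G = -11801 (G = -6 + (-8513 - 1*3282) = -6 + (-8513 - 3282) = -6 - 11795 = -11801)
k(129)/36404 + l/G = 0/36404 + 17597/(-11801) = 0*(1/36404) + 17597*(-1/11801) = 0 - 17597/11801 = -17597/11801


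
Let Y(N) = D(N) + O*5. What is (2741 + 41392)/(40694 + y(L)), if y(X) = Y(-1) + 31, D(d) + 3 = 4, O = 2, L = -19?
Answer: 44133/40736 ≈ 1.0834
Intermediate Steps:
D(d) = 1 (D(d) = -3 + 4 = 1)
Y(N) = 11 (Y(N) = 1 + 2*5 = 1 + 10 = 11)
y(X) = 42 (y(X) = 11 + 31 = 42)
(2741 + 41392)/(40694 + y(L)) = (2741 + 41392)/(40694 + 42) = 44133/40736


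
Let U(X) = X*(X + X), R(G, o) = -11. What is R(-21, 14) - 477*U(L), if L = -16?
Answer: -244235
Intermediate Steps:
U(X) = 2*X**2 (U(X) = X*(2*X) = 2*X**2)
R(-21, 14) - 477*U(L) = -11 - 954*(-16)**2 = -11 - 954*256 = -11 - 477*512 = -11 - 244224 = -244235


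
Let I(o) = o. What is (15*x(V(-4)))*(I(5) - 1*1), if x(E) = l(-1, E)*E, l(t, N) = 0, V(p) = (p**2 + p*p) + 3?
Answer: 0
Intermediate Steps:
V(p) = 3 + 2*p**2 (V(p) = (p**2 + p**2) + 3 = 2*p**2 + 3 = 3 + 2*p**2)
x(E) = 0 (x(E) = 0*E = 0)
(15*x(V(-4)))*(I(5) - 1*1) = (15*0)*(5 - 1*1) = 0*(5 - 1) = 0*4 = 0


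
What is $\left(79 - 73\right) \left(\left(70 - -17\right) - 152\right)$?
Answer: $-390$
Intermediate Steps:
$\left(79 - 73\right) \left(\left(70 - -17\right) - 152\right) = \left(79 - 73\right) \left(\left(70 + 17\right) - 152\right) = 6 \left(87 - 152\right) = 6 \left(-65\right) = -390$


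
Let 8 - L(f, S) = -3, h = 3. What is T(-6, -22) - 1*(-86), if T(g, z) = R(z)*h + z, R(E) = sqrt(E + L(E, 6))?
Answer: 64 + 3*I*sqrt(11) ≈ 64.0 + 9.9499*I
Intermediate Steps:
L(f, S) = 11 (L(f, S) = 8 - 1*(-3) = 8 + 3 = 11)
R(E) = sqrt(11 + E) (R(E) = sqrt(E + 11) = sqrt(11 + E))
T(g, z) = z + 3*sqrt(11 + z) (T(g, z) = sqrt(11 + z)*3 + z = 3*sqrt(11 + z) + z = z + 3*sqrt(11 + z))
T(-6, -22) - 1*(-86) = (-22 + 3*sqrt(11 - 22)) - 1*(-86) = (-22 + 3*sqrt(-11)) + 86 = (-22 + 3*(I*sqrt(11))) + 86 = (-22 + 3*I*sqrt(11)) + 86 = 64 + 3*I*sqrt(11)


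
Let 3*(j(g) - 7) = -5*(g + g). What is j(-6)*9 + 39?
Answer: 282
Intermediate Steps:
j(g) = 7 - 10*g/3 (j(g) = 7 + (-5*(g + g))/3 = 7 + (-10*g)/3 = 7 - 10*g/3)
j(-6)*9 + 39 = (7 - 10/3*(-6))*9 + 39 = (7 + 20)*9 + 39 = 27*9 + 39 = 243 + 39 = 282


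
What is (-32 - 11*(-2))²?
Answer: 100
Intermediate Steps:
(-32 - 11*(-2))² = (-32 + 22)² = (-10)² = 100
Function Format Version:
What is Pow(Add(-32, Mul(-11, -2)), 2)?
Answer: 100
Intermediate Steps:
Pow(Add(-32, Mul(-11, -2)), 2) = Pow(Add(-32, 22), 2) = Pow(-10, 2) = 100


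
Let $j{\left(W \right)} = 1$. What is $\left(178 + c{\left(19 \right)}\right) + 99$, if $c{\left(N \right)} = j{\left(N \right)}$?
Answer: $278$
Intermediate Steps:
$c{\left(N \right)} = 1$
$\left(178 + c{\left(19 \right)}\right) + 99 = \left(178 + 1\right) + 99 = 179 + 99 = 278$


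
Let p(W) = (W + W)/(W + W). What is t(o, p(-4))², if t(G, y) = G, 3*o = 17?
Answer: 289/9 ≈ 32.111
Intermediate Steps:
o = 17/3 (o = (⅓)*17 = 17/3 ≈ 5.6667)
p(W) = 1 (p(W) = (2*W)/((2*W)) = (2*W)*(1/(2*W)) = 1)
t(o, p(-4))² = (17/3)² = 289/9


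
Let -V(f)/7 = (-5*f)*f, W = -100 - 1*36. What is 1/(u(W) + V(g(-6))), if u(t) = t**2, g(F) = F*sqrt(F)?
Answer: 1/10936 ≈ 9.1441e-5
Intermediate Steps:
g(F) = F**(3/2)
W = -136 (W = -100 - 36 = -136)
V(f) = 35*f**2 (V(f) = -7*(-5*f)*f = -(-35)*f**2 = 35*f**2)
1/(u(W) + V(g(-6))) = 1/((-136)**2 + 35*((-6)**(3/2))**2) = 1/(18496 + 35*(-6*I*sqrt(6))**2) = 1/(18496 + 35*(-216)) = 1/(18496 - 7560) = 1/10936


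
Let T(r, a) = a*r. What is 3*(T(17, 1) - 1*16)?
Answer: 3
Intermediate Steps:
3*(T(17, 1) - 1*16) = 3*(1*17 - 1*16) = 3*(17 - 16) = 3*1 = 3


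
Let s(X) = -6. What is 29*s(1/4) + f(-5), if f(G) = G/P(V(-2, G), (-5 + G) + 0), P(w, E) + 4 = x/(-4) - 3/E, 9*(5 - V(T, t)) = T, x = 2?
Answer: -3629/21 ≈ -172.81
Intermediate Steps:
V(T, t) = 5 - T/9
P(w, E) = -9/2 - 3/E (P(w, E) = -4 + (2/(-4) - 3/E) = -4 + (2*(-¼) - 3/E) = -4 + (-½ - 3/E) = -9/2 - 3/E)
f(G) = G/(-9/2 - 3/(-5 + G)) (f(G) = G/(-9/2 - 3/((-5 + G) + 0)) = G/(-9/2 - 3/(-5 + G)))
29*s(1/4) + f(-5) = 29*(-6) + (⅔)*(-5)*(5 - 1*(-5))/(-13 + 3*(-5)) = -174 + (⅔)*(-5)*(5 + 5)/(-13 - 15) = -174 + (⅔)*(-5)*10/(-28) = -174 + (⅔)*(-5)*(-1/28)*10 = -174 + 25/21 = -3629/21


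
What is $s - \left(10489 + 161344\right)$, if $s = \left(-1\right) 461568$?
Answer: $-633401$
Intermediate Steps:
$s = -461568$
$s - \left(10489 + 161344\right) = -461568 - \left(10489 + 161344\right) = -461568 - 171833 = -633401$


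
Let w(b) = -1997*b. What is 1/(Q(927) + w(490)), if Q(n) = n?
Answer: -1/977603 ≈ -1.0229e-6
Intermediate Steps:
1/(Q(927) + w(490)) = 1/(927 - 1997*490) = 1/(927 - 978530) = 1/(-977603) = -1/977603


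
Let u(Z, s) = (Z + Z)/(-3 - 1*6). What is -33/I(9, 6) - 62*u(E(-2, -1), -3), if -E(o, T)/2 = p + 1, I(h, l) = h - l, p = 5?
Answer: -529/3 ≈ -176.33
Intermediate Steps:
E(o, T) = -12 (E(o, T) = -2*(5 + 1) = -2*6 = -12)
u(Z, s) = -2*Z/9 (u(Z, s) = (2*Z)/(-3 - 6) = (2*Z)/(-9) = (2*Z)*(-⅑) = -2*Z/9)
-33/I(9, 6) - 62*u(E(-2, -1), -3) = -33/(9 - 1*6) - (-124)*(-12)/9 = -33/(9 - 6) - 62*8/3 = -33/3 - 496/3 = -33*⅓ - 496/3 = -11 - 496/3 = -529/3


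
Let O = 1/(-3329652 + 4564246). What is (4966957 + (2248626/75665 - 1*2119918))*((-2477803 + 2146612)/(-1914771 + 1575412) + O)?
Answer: 88083798538593780918093/31701409332638590 ≈ 2.7785e+6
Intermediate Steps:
O = 1/1234594 ≈ 8.0998e-7
(4966957 + (2248626/75665 - 1*2119918))*((-2477803 + 2146612)/(-1914771 + 1575412) + O) = (4966957 + (2248626/75665 - 1*2119918))*((-2477803 + 2146612)/(-1914771 + 1575412) + 1/1234594) = (4966957 + (2248626*(1/75665) - 2119918))*(-331191/(-339359) + 1/1234594) = (4966957 + (2248626/75665 - 2119918))*(-331191*(-1/339359) + 1/1234594) = (4966957 - 160401346844/75665)*(331191/339359 + 1/1234594) = (215423454561/75665)*(408886760813/418970585246) = 88083798538593780918093/31701409332638590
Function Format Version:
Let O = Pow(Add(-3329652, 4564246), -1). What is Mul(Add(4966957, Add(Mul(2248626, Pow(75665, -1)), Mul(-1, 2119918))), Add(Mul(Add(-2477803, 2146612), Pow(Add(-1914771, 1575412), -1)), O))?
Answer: Rational(88083798538593780918093, 31701409332638590) ≈ 2.7785e+6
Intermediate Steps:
O = Rational(1, 1234594) (O = Pow(1234594, -1) = Rational(1, 1234594) ≈ 8.0998e-7)
Mul(Add(4966957, Add(Mul(2248626, Pow(75665, -1)), Mul(-1, 2119918))), Add(Mul(Add(-2477803, 2146612), Pow(Add(-1914771, 1575412), -1)), O)) = Mul(Add(4966957, Add(Mul(2248626, Pow(75665, -1)), Mul(-1, 2119918))), Add(Mul(Add(-2477803, 2146612), Pow(Add(-1914771, 1575412), -1)), Rational(1, 1234594))) = Mul(Add(4966957, Add(Mul(2248626, Rational(1, 75665)), -2119918)), Add(Mul(-331191, Pow(-339359, -1)), Rational(1, 1234594))) = Mul(Add(4966957, Add(Rational(2248626, 75665), -2119918)), Add(Mul(-331191, Rational(-1, 339359)), Rational(1, 1234594))) = Mul(Add(4966957, Rational(-160401346844, 75665)), Add(Rational(331191, 339359), Rational(1, 1234594))) = Mul(Rational(215423454561, 75665), Rational(408886760813, 418970585246)) = Rational(88083798538593780918093, 31701409332638590)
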